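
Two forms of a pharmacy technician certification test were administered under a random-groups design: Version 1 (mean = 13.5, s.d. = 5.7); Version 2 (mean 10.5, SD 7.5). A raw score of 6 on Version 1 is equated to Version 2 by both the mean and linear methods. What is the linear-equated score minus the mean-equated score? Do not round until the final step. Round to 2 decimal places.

-2.37

Mean-equated: 6 + (10.5 − 13.5) = 3.00
Linear-equated: (7.5/5.7)(6 − 13.5) + 10.5 = 0.632
Difference = 0.632 − 3.00 = -2.37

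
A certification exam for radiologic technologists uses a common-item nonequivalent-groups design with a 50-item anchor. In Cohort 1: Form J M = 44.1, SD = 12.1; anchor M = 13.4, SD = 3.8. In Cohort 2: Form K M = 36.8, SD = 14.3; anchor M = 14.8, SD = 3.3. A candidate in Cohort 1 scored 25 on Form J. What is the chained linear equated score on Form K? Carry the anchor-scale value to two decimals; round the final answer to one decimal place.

Form J → anchor (Cohort 1): v = (3.8/12.1)(25 − 44.1) + 13.4 = 7.40
anchor → Form K (Cohort 2): y = (14.3/3.3)(7.40 − 14.8) + 36.8 = 4.7

4.7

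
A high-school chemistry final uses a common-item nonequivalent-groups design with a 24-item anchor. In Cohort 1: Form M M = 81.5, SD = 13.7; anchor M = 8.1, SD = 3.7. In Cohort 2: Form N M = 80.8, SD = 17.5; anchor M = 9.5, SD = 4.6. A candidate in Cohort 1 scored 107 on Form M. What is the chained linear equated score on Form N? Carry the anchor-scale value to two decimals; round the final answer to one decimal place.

101.7

Form M → anchor (Cohort 1): v = (3.7/13.7)(107 − 81.5) + 8.1 = 14.99
anchor → Form N (Cohort 2): y = (17.5/4.6)(14.99 − 9.5) + 80.8 = 101.7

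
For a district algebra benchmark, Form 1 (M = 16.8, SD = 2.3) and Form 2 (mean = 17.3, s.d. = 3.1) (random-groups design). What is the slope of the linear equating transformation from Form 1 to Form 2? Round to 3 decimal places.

A = SD_Y / SD_X = 3.1 / 2.3 = 1.348

1.348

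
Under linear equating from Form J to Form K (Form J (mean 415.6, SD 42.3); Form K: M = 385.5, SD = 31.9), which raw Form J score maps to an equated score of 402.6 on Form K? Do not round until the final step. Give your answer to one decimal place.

Invert y = (SD_Y/SD_X)(x − M_X) + M_Y:
x = (SD_X/SD_Y)(y − M_Y) + M_X = (42.3/31.9)(402.6 − 385.5) + 415.6
x = 1.326019 × 17.100 + 415.6 = 438.3

438.3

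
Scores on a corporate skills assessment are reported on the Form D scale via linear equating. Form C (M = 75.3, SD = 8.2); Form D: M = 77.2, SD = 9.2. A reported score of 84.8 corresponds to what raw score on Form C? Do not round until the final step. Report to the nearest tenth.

82.1

Invert y = (SD_Y/SD_X)(x − M_X) + M_Y:
x = (SD_X/SD_Y)(y − M_Y) + M_X = (8.2/9.2)(84.8 − 77.2) + 75.3
x = 0.891304 × 7.600 + 75.3 = 82.1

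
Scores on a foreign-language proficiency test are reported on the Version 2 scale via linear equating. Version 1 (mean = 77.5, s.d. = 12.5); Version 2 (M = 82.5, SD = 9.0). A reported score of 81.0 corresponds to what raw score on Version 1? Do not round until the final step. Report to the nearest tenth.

Invert y = (SD_Y/SD_X)(x − M_X) + M_Y:
x = (SD_X/SD_Y)(y − M_Y) + M_X = (12.5/9.0)(81.0 − 82.5) + 77.5
x = 1.388889 × -1.500 + 77.5 = 75.4

75.4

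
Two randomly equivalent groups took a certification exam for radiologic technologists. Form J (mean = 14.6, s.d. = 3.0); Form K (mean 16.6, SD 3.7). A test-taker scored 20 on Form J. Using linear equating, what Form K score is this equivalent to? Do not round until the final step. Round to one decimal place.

23.3

Linear equating: y = (SD_Y/SD_X)(x − M_X) + M_Y
y = (3.7/3.0)(20 − 14.6) + 16.6
y = 1.233333 × 5.4 + 16.6 = 6.6600 + 16.6 = 23.3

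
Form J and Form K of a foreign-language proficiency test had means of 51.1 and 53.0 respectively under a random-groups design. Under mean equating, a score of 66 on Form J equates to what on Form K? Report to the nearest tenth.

67.9

Mean equating: y = x + (M_Y − M_X) = 66 + (53.0 − 51.1) = 67.9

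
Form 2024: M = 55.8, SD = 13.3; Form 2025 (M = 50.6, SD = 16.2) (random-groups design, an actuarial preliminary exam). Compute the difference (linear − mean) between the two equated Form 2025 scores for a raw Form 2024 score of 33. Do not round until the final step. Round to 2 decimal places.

Mean-equated: 33 + (50.6 − 55.8) = 27.80
Linear-equated: (16.2/13.3)(33 − 55.8) + 50.6 = 22.829
Difference = 22.829 − 27.80 = -4.97

-4.97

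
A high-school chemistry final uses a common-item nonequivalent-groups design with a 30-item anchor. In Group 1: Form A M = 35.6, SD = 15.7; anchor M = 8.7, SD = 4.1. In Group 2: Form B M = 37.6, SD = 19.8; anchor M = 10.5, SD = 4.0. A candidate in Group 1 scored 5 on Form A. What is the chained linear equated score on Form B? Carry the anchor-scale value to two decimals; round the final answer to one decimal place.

Form A → anchor (Group 1): v = (4.1/15.7)(5 − 35.6) + 8.7 = 0.71
anchor → Form B (Group 2): y = (19.8/4.0)(0.71 − 10.5) + 37.6 = -10.9

-10.9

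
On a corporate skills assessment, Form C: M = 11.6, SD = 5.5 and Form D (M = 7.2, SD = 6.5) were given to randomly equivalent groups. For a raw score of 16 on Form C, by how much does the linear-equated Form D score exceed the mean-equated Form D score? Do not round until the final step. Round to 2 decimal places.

Mean-equated: 16 + (7.2 − 11.6) = 11.60
Linear-equated: (6.5/5.5)(16 − 11.6) + 7.2 = 12.400
Difference = 12.400 − 11.60 = 0.80

0.80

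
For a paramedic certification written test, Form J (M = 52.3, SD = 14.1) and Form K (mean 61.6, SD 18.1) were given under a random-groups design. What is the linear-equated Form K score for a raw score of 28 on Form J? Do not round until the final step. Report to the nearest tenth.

Linear equating: y = (SD_Y/SD_X)(x − M_X) + M_Y
y = (18.1/14.1)(28 − 52.3) + 61.6
y = 1.283688 × -24.3 + 61.6 = -31.1936 + 61.6 = 30.4

30.4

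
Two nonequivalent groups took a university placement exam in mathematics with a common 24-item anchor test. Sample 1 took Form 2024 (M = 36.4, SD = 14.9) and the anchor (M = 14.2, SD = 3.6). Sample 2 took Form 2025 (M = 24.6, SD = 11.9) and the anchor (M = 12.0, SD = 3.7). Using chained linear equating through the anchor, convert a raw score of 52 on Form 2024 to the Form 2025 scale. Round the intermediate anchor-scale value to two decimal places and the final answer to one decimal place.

43.8

Form 2024 → anchor (Sample 1): v = (3.6/14.9)(52 − 36.4) + 14.2 = 17.97
anchor → Form 2025 (Sample 2): y = (11.9/3.7)(17.97 − 12.0) + 24.6 = 43.8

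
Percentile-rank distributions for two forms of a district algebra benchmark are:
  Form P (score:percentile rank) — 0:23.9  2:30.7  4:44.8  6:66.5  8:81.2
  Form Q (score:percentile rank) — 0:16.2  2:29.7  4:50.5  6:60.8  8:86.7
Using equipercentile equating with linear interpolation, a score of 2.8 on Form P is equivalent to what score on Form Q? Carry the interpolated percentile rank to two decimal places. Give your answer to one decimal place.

2.6

PR of 2.8 on Form P: 30.7 + (2.8 − 2)/(4 − 2) × (44.8 − 30.7) = 36.34
On Form Q, PR 36.34 falls between score 2 (PR 29.7) and 4 (PR 50.5).
Interpolate: 2 + (36.34 − 29.7)/(50.5 − 29.7) × (4 − 2) = 2.6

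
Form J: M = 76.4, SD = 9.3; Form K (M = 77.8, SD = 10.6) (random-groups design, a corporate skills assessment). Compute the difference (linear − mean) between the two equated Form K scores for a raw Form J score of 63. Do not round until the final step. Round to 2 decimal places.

-1.87

Mean-equated: 63 + (77.8 − 76.4) = 64.40
Linear-equated: (10.6/9.3)(63 − 76.4) + 77.8 = 62.527
Difference = 62.527 − 64.40 = -1.87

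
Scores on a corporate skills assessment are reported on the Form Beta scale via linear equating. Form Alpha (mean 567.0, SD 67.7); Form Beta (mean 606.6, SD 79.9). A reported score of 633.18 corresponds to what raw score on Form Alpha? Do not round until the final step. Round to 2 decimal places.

Invert y = (SD_Y/SD_X)(x − M_X) + M_Y:
x = (SD_X/SD_Y)(y − M_Y) + M_X = (67.7/79.9)(633.18 − 606.6) + 567.0
x = 0.847309 × 26.580 + 567.0 = 589.52

589.52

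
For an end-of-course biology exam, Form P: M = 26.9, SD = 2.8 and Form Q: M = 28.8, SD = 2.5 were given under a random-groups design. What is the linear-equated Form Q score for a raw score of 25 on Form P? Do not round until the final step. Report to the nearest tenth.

27.1

Linear equating: y = (SD_Y/SD_X)(x − M_X) + M_Y
y = (2.5/2.8)(25 − 26.9) + 28.8
y = 0.892857 × -1.9 + 28.8 = -1.6964 + 28.8 = 27.1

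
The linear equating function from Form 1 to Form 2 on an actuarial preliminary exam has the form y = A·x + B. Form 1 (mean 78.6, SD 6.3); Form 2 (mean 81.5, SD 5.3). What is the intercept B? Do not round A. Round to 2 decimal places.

A = SD_Y / SD_X = 5.3 / 6.3 = 0.841270
B = M_Y − A·M_X = 81.5 − 0.841270 × 78.6 = 15.38

15.38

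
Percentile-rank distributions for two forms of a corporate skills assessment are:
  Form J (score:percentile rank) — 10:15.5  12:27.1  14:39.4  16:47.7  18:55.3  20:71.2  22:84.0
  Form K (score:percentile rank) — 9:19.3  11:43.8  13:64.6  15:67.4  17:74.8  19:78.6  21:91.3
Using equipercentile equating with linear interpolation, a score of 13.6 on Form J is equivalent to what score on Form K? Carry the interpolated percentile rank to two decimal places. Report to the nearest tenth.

10.4

PR of 13.6 on Form J: 27.1 + (13.6 − 12)/(14 − 12) × (39.4 − 27.1) = 36.94
On Form K, PR 36.94 falls between score 9 (PR 19.3) and 11 (PR 43.8).
Interpolate: 9 + (36.94 − 19.3)/(43.8 − 19.3) × (11 − 9) = 10.4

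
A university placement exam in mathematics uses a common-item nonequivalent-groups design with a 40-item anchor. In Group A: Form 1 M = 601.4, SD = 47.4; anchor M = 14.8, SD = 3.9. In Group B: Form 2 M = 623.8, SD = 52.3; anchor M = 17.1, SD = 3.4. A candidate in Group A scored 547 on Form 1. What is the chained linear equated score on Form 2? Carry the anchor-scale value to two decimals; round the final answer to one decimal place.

519.5

Form 1 → anchor (Group A): v = (3.9/47.4)(547 − 601.4) + 14.8 = 10.32
anchor → Form 2 (Group B): y = (52.3/3.4)(10.32 − 17.1) + 623.8 = 519.5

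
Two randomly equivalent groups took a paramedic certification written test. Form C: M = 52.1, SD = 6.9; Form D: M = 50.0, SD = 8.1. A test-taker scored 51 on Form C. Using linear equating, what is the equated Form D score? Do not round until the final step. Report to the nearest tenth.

Linear equating: y = (SD_Y/SD_X)(x − M_X) + M_Y
y = (8.1/6.9)(51 − 52.1) + 50.0
y = 1.173913 × -1.1 + 50.0 = -1.2913 + 50.0 = 48.7

48.7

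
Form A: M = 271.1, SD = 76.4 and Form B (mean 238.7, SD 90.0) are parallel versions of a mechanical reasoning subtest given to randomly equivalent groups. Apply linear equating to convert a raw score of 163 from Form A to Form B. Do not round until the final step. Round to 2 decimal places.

Linear equating: y = (SD_Y/SD_X)(x − M_X) + M_Y
y = (90.0/76.4)(163 − 271.1) + 238.7
y = 1.178010 × -108.1 + 238.7 = -127.3429 + 238.7 = 111.36

111.36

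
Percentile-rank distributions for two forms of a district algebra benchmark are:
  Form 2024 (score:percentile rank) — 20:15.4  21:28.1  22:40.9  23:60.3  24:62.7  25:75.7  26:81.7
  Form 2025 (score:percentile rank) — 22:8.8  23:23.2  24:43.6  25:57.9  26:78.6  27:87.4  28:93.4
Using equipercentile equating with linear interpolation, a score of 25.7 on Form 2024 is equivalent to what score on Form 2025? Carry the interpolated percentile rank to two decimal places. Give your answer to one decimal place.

26.1

PR of 25.7 on Form 2024: 75.7 + (25.7 − 25)/(26 − 25) × (81.7 − 75.7) = 79.90
On Form 2025, PR 79.90 falls between score 26 (PR 78.6) and 27 (PR 87.4).
Interpolate: 26 + (79.90 − 78.6)/(87.4 − 78.6) × (27 − 26) = 26.1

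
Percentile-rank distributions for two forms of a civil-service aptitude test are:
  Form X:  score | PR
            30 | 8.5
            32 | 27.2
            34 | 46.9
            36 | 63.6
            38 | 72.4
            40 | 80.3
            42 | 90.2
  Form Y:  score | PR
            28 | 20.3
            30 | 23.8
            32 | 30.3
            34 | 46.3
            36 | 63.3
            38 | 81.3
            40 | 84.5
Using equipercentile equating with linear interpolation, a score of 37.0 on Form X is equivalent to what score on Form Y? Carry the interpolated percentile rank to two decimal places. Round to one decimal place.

36.5

PR of 37.0 on Form X: 63.6 + (37.0 − 36)/(38 − 36) × (72.4 − 63.6) = 68.00
On Form Y, PR 68.00 falls between score 36 (PR 63.3) and 38 (PR 81.3).
Interpolate: 36 + (68.00 − 63.3)/(81.3 − 63.3) × (38 − 36) = 36.5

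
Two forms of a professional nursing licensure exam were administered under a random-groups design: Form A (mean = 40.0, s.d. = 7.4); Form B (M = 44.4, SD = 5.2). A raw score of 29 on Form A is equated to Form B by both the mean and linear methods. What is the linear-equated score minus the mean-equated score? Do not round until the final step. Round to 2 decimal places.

Mean-equated: 29 + (44.4 − 40.0) = 33.40
Linear-equated: (5.2/7.4)(29 − 40.0) + 44.4 = 36.670
Difference = 36.670 − 33.40 = 3.27

3.27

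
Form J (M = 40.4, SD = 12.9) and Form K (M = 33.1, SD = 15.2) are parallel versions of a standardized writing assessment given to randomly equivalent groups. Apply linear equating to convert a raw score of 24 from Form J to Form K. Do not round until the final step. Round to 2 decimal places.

13.78

Linear equating: y = (SD_Y/SD_X)(x − M_X) + M_Y
y = (15.2/12.9)(24 − 40.4) + 33.1
y = 1.178295 × -16.4 + 33.1 = -19.3240 + 33.1 = 13.78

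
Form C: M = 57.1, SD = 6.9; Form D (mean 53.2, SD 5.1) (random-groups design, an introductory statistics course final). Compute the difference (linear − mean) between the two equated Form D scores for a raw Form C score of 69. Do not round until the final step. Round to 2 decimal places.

Mean-equated: 69 + (53.2 − 57.1) = 65.10
Linear-equated: (5.1/6.9)(69 − 57.1) + 53.2 = 61.996
Difference = 61.996 − 65.10 = -3.10

-3.10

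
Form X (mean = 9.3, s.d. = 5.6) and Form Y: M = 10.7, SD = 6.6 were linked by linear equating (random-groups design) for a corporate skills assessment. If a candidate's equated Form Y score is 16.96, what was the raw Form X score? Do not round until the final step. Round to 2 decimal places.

Invert y = (SD_Y/SD_X)(x − M_X) + M_Y:
x = (SD_X/SD_Y)(y − M_Y) + M_X = (5.6/6.6)(16.96 − 10.7) + 9.3
x = 0.848485 × 6.260 + 9.3 = 14.61

14.61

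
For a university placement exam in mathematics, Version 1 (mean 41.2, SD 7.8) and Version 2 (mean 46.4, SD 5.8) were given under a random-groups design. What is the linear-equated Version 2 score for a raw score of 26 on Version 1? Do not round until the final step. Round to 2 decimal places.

35.10

Linear equating: y = (SD_Y/SD_X)(x − M_X) + M_Y
y = (5.8/7.8)(26 − 41.2) + 46.4
y = 0.743590 × -15.2 + 46.4 = -11.3026 + 46.4 = 35.10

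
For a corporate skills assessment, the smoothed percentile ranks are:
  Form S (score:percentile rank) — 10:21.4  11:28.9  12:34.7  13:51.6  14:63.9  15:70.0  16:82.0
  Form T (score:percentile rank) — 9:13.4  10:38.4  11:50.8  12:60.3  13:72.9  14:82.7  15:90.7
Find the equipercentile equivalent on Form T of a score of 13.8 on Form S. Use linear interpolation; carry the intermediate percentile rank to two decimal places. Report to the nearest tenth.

PR of 13.8 on Form S: 51.6 + (13.8 − 13)/(14 − 13) × (63.9 − 51.6) = 61.44
On Form T, PR 61.44 falls between score 12 (PR 60.3) and 13 (PR 72.9).
Interpolate: 12 + (61.44 − 60.3)/(72.9 − 60.3) × (13 − 12) = 12.1

12.1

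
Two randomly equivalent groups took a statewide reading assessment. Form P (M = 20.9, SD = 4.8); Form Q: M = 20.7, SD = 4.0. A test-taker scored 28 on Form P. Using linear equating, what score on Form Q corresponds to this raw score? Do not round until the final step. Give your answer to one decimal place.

Linear equating: y = (SD_Y/SD_X)(x − M_X) + M_Y
y = (4.0/4.8)(28 − 20.9) + 20.7
y = 0.833333 × 7.1 + 20.7 = 5.9167 + 20.7 = 26.6

26.6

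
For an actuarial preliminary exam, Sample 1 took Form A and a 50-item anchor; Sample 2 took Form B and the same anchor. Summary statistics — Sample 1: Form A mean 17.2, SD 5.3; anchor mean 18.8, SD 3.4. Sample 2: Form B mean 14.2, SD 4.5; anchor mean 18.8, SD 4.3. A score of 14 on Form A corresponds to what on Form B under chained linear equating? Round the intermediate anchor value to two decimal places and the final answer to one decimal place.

12.1

Form A → anchor (Sample 1): v = (3.4/5.3)(14 − 17.2) + 18.8 = 16.75
anchor → Form B (Sample 2): y = (4.5/4.3)(16.75 − 18.8) + 14.2 = 12.1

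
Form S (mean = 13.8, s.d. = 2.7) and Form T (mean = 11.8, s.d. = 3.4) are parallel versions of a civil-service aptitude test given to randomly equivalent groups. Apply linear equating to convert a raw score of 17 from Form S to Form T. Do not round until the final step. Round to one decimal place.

15.8

Linear equating: y = (SD_Y/SD_X)(x − M_X) + M_Y
y = (3.4/2.7)(17 − 13.8) + 11.8
y = 1.259259 × 3.2 + 11.8 = 4.0296 + 11.8 = 15.8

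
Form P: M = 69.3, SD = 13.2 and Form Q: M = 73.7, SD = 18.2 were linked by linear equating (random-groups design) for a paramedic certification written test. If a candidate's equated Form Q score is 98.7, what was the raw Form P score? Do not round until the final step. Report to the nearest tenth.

87.4

Invert y = (SD_Y/SD_X)(x − M_X) + M_Y:
x = (SD_X/SD_Y)(y − M_Y) + M_X = (13.2/18.2)(98.7 − 73.7) + 69.3
x = 0.725275 × 25.000 + 69.3 = 87.4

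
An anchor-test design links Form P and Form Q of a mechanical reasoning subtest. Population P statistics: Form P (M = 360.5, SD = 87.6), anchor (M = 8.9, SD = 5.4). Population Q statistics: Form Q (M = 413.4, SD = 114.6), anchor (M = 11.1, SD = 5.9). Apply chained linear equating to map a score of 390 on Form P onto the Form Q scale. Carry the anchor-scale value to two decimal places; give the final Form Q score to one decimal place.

406.0

Form P → anchor (Population P): v = (5.4/87.6)(390 − 360.5) + 8.9 = 10.72
anchor → Form Q (Population Q): y = (114.6/5.9)(10.72 − 11.1) + 413.4 = 406.0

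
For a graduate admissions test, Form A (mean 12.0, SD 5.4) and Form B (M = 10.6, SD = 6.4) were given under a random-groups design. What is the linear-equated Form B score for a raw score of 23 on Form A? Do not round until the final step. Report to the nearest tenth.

Linear equating: y = (SD_Y/SD_X)(x − M_X) + M_Y
y = (6.4/5.4)(23 − 12.0) + 10.6
y = 1.185185 × 11.0 + 10.6 = 13.0370 + 10.6 = 23.6

23.6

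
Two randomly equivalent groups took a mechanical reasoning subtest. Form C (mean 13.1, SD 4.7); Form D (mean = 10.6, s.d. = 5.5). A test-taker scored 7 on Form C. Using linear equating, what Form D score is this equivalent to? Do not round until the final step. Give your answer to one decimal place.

Linear equating: y = (SD_Y/SD_X)(x − M_X) + M_Y
y = (5.5/4.7)(7 − 13.1) + 10.6
y = 1.170213 × -6.1 + 10.6 = -7.1383 + 10.6 = 3.5

3.5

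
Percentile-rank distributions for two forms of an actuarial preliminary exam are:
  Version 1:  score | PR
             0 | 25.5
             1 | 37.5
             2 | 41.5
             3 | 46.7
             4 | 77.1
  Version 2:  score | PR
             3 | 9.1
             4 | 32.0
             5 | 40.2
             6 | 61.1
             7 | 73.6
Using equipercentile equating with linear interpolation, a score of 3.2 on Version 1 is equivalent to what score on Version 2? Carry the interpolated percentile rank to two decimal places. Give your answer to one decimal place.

5.6

PR of 3.2 on Version 1: 46.7 + (3.2 − 3)/(4 − 3) × (77.1 − 46.7) = 52.78
On Version 2, PR 52.78 falls between score 5 (PR 40.2) and 6 (PR 61.1).
Interpolate: 5 + (52.78 − 40.2)/(61.1 − 40.2) × (6 − 5) = 5.6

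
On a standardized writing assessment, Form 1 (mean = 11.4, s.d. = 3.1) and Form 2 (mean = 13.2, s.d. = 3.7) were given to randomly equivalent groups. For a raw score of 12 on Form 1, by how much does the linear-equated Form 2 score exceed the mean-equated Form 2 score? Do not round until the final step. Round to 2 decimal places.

0.12

Mean-equated: 12 + (13.2 − 11.4) = 13.80
Linear-equated: (3.7/3.1)(12 − 11.4) + 13.2 = 13.916
Difference = 13.916 − 13.80 = 0.12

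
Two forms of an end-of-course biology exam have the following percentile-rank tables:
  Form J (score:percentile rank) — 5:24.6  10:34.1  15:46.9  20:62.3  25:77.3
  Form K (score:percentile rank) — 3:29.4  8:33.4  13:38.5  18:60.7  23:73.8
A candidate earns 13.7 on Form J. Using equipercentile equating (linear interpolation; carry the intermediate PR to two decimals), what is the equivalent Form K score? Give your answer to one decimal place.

PR of 13.7 on Form J: 34.1 + (13.7 − 10)/(15 − 10) × (46.9 − 34.1) = 43.57
On Form K, PR 43.57 falls between score 13 (PR 38.5) and 18 (PR 60.7).
Interpolate: 13 + (43.57 − 38.5)/(60.7 − 38.5) × (18 − 13) = 14.1

14.1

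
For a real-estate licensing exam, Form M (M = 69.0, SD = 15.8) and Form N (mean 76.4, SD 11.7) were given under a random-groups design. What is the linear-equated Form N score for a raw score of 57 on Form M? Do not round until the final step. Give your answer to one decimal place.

Linear equating: y = (SD_Y/SD_X)(x − M_X) + M_Y
y = (11.7/15.8)(57 − 69.0) + 76.4
y = 0.740506 × -12.0 + 76.4 = -8.8861 + 76.4 = 67.5

67.5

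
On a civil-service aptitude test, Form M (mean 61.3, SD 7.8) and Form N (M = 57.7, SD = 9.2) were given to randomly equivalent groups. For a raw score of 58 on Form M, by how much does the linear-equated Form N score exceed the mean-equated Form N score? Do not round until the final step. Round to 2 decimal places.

Mean-equated: 58 + (57.7 − 61.3) = 54.40
Linear-equated: (9.2/7.8)(58 − 61.3) + 57.7 = 53.808
Difference = 53.808 − 54.40 = -0.59

-0.59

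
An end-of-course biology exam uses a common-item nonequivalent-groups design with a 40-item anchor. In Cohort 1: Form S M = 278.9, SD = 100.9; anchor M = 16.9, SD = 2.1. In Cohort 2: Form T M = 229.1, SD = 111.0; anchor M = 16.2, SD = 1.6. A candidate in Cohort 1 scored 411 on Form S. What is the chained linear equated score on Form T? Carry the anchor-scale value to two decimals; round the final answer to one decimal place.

Form S → anchor (Cohort 1): v = (2.1/100.9)(411 − 278.9) + 16.9 = 19.65
anchor → Form T (Cohort 2): y = (111.0/1.6)(19.65 − 16.2) + 229.1 = 468.4

468.4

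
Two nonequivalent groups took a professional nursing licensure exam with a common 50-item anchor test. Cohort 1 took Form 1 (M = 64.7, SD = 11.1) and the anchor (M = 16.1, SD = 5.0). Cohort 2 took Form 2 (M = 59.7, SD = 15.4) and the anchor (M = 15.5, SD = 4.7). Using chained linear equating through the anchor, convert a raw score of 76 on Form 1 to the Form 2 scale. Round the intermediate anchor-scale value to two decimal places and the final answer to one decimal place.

Form 1 → anchor (Cohort 1): v = (5.0/11.1)(76 − 64.7) + 16.1 = 21.19
anchor → Form 2 (Cohort 2): y = (15.4/4.7)(21.19 − 15.5) + 59.7 = 78.3

78.3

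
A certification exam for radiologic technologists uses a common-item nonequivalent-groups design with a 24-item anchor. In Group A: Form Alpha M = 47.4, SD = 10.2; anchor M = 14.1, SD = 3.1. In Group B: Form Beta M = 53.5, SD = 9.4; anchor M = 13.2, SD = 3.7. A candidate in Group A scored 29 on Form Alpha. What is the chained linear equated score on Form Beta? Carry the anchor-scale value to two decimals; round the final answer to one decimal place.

Form Alpha → anchor (Group A): v = (3.1/10.2)(29 − 47.4) + 14.1 = 8.51
anchor → Form Beta (Group B): y = (9.4/3.7)(8.51 − 13.2) + 53.5 = 41.6

41.6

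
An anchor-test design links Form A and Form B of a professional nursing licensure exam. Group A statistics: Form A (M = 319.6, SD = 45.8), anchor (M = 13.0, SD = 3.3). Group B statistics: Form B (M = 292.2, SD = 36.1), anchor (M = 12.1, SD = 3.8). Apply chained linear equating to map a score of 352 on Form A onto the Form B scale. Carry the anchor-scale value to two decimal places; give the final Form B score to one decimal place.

322.9

Form A → anchor (Group A): v = (3.3/45.8)(352 − 319.6) + 13.0 = 15.33
anchor → Form B (Group B): y = (36.1/3.8)(15.33 − 12.1) + 292.2 = 322.9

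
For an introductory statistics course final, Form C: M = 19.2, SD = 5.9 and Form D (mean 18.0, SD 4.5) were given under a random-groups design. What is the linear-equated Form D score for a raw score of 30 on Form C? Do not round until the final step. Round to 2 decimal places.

Linear equating: y = (SD_Y/SD_X)(x − M_X) + M_Y
y = (4.5/5.9)(30 − 19.2) + 18.0
y = 0.762712 × 10.8 + 18.0 = 8.2373 + 18.0 = 26.24

26.24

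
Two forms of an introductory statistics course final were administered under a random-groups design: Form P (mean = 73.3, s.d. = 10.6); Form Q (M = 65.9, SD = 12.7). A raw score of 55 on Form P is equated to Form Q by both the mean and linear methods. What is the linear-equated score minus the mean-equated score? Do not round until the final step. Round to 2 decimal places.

-3.63

Mean-equated: 55 + (65.9 − 73.3) = 47.60
Linear-equated: (12.7/10.6)(55 − 73.3) + 65.9 = 43.975
Difference = 43.975 − 47.60 = -3.63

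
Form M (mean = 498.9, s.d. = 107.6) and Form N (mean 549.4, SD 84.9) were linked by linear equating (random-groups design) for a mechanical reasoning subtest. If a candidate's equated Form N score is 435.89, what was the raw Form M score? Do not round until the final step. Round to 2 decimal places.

355.04

Invert y = (SD_Y/SD_X)(x − M_X) + M_Y:
x = (SD_X/SD_Y)(y − M_Y) + M_X = (107.6/84.9)(435.89 − 549.4) + 498.9
x = 1.267373 × -113.510 + 498.9 = 355.04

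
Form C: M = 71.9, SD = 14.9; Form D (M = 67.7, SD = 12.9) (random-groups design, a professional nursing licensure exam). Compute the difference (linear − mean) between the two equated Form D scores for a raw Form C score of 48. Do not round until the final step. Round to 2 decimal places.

3.21

Mean-equated: 48 + (67.7 − 71.9) = 43.80
Linear-equated: (12.9/14.9)(48 − 71.9) + 67.7 = 47.008
Difference = 47.008 − 43.80 = 3.21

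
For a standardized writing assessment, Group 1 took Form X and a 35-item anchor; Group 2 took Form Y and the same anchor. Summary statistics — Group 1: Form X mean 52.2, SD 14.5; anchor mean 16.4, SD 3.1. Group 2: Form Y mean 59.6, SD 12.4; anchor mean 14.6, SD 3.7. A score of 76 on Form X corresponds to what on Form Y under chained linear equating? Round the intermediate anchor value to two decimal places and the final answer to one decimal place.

82.7

Form X → anchor (Group 1): v = (3.1/14.5)(76 − 52.2) + 16.4 = 21.49
anchor → Form Y (Group 2): y = (12.4/3.7)(21.49 − 14.6) + 59.6 = 82.7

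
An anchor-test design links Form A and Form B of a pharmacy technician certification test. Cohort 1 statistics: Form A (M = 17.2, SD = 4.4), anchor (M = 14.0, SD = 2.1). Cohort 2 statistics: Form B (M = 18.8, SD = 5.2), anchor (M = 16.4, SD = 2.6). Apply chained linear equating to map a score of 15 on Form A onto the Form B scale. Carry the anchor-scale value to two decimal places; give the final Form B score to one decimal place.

Form A → anchor (Cohort 1): v = (2.1/4.4)(15 − 17.2) + 14.0 = 12.95
anchor → Form B (Cohort 2): y = (5.2/2.6)(12.95 − 16.4) + 18.8 = 11.9

11.9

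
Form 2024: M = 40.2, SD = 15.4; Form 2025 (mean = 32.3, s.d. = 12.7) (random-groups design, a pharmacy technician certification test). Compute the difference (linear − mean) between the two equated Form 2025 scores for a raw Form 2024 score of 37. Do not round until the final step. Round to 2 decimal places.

Mean-equated: 37 + (32.3 − 40.2) = 29.10
Linear-equated: (12.7/15.4)(37 − 40.2) + 32.3 = 29.661
Difference = 29.661 − 29.10 = 0.56

0.56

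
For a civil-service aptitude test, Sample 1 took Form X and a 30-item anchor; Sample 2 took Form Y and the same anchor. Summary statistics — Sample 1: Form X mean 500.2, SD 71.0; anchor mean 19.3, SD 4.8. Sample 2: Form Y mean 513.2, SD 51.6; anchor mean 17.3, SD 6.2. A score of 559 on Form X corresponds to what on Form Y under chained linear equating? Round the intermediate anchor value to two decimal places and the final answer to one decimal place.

563.0

Form X → anchor (Sample 1): v = (4.8/71.0)(559 − 500.2) + 19.3 = 23.28
anchor → Form Y (Sample 2): y = (51.6/6.2)(23.28 − 17.3) + 513.2 = 563.0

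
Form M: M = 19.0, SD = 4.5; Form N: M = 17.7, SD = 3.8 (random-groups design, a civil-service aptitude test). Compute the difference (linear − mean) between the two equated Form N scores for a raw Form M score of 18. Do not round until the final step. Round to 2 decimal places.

0.16

Mean-equated: 18 + (17.7 − 19.0) = 16.70
Linear-equated: (3.8/4.5)(18 − 19.0) + 17.7 = 16.856
Difference = 16.856 − 16.70 = 0.16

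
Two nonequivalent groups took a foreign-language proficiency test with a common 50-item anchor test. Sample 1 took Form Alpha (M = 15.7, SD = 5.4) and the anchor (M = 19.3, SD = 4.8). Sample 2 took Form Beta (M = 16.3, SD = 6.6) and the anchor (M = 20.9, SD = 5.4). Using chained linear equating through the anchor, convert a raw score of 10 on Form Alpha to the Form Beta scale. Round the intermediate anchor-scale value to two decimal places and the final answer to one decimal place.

8.1

Form Alpha → anchor (Sample 1): v = (4.8/5.4)(10 − 15.7) + 19.3 = 14.23
anchor → Form Beta (Sample 2): y = (6.6/5.4)(14.23 − 20.9) + 16.3 = 8.1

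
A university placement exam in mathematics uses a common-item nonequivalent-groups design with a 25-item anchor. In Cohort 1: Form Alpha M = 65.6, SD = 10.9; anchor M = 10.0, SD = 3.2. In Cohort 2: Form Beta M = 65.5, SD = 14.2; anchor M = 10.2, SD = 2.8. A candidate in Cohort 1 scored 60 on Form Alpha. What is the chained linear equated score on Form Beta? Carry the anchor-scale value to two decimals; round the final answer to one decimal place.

Form Alpha → anchor (Cohort 1): v = (3.2/10.9)(60 − 65.6) + 10.0 = 8.36
anchor → Form Beta (Cohort 2): y = (14.2/2.8)(8.36 − 10.2) + 65.5 = 56.2

56.2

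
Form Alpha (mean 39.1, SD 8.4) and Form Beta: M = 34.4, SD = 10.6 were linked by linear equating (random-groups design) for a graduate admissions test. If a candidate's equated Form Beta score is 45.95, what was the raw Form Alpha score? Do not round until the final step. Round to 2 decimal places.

Invert y = (SD_Y/SD_X)(x − M_X) + M_Y:
x = (SD_X/SD_Y)(y − M_Y) + M_X = (8.4/10.6)(45.95 − 34.4) + 39.1
x = 0.792453 × 11.550 + 39.1 = 48.25

48.25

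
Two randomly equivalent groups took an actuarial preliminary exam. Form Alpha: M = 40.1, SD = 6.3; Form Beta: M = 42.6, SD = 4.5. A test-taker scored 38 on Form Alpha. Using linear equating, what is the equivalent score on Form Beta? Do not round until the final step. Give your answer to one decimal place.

41.1

Linear equating: y = (SD_Y/SD_X)(x − M_X) + M_Y
y = (4.5/6.3)(38 − 40.1) + 42.6
y = 0.714286 × -2.1 + 42.6 = -1.5000 + 42.6 = 41.1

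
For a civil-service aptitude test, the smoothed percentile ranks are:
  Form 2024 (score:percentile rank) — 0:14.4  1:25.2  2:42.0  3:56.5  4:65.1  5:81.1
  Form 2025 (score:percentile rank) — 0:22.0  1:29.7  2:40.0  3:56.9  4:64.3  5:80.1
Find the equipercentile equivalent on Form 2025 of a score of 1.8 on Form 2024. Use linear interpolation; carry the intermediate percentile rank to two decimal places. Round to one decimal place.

PR of 1.8 on Form 2024: 25.2 + (1.8 − 1)/(2 − 1) × (42.0 − 25.2) = 38.64
On Form 2025, PR 38.64 falls between score 1 (PR 29.7) and 2 (PR 40.0).
Interpolate: 1 + (38.64 − 29.7)/(40.0 − 29.7) × (2 − 1) = 1.9

1.9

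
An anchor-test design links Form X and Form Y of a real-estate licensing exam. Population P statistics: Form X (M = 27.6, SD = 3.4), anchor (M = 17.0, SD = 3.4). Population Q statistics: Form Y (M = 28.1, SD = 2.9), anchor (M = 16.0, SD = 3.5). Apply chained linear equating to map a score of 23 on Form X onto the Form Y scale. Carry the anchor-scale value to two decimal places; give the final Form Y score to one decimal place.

Form X → anchor (Population P): v = (3.4/3.4)(23 − 27.6) + 17.0 = 12.40
anchor → Form Y (Population Q): y = (2.9/3.5)(12.40 − 16.0) + 28.1 = 25.1

25.1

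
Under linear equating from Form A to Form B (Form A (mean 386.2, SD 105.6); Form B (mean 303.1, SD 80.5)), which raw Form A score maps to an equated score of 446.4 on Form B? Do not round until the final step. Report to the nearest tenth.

574.2

Invert y = (SD_Y/SD_X)(x − M_X) + M_Y:
x = (SD_X/SD_Y)(y − M_Y) + M_X = (105.6/80.5)(446.4 − 303.1) + 386.2
x = 1.311801 × 143.300 + 386.2 = 574.2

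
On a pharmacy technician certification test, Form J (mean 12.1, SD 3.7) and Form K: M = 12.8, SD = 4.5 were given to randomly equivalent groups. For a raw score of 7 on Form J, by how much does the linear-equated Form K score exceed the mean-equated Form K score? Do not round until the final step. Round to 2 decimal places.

-1.10

Mean-equated: 7 + (12.8 − 12.1) = 7.70
Linear-equated: (4.5/3.7)(7 − 12.1) + 12.8 = 6.597
Difference = 6.597 − 7.70 = -1.10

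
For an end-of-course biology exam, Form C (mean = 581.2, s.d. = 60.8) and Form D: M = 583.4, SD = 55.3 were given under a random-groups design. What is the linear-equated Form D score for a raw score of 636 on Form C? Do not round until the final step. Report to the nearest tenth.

Linear equating: y = (SD_Y/SD_X)(x − M_X) + M_Y
y = (55.3/60.8)(636 − 581.2) + 583.4
y = 0.909539 × 54.8 + 583.4 = 49.8428 + 583.4 = 633.2

633.2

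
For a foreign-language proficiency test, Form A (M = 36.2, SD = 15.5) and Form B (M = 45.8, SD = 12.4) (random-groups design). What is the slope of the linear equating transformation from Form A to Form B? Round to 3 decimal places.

A = SD_Y / SD_X = 12.4 / 15.5 = 0.800

0.800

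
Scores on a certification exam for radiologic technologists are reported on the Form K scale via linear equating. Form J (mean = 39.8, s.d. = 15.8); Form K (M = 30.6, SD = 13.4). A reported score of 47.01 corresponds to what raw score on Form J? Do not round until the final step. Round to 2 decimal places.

Invert y = (SD_Y/SD_X)(x − M_X) + M_Y:
x = (SD_X/SD_Y)(y − M_Y) + M_X = (15.8/13.4)(47.01 − 30.6) + 39.8
x = 1.179104 × 16.410 + 39.8 = 59.15

59.15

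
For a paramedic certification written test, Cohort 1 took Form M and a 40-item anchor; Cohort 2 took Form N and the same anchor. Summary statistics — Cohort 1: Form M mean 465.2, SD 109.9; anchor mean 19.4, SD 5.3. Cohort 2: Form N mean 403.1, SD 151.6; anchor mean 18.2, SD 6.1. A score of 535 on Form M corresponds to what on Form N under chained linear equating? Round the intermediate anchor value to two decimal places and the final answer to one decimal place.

516.7

Form M → anchor (Cohort 1): v = (5.3/109.9)(535 − 465.2) + 19.4 = 22.77
anchor → Form N (Cohort 2): y = (151.6/6.1)(22.77 − 18.2) + 403.1 = 516.7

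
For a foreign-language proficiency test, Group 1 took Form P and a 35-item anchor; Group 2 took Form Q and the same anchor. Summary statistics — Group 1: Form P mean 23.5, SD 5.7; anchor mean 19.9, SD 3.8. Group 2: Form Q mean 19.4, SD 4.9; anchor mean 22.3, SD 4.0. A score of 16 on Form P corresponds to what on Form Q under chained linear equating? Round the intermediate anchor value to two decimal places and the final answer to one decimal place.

Form P → anchor (Group 1): v = (3.8/5.7)(16 − 23.5) + 19.9 = 14.90
anchor → Form Q (Group 2): y = (4.9/4.0)(14.90 − 22.3) + 19.4 = 10.3

10.3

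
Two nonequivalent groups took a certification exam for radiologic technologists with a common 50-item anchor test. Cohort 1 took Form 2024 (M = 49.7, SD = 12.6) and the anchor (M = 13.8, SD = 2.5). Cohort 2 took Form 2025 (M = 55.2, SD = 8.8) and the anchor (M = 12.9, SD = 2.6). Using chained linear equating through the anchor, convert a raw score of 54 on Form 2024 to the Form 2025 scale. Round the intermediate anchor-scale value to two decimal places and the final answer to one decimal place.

Form 2024 → anchor (Cohort 1): v = (2.5/12.6)(54 − 49.7) + 13.8 = 14.65
anchor → Form 2025 (Cohort 2): y = (8.8/2.6)(14.65 − 12.9) + 55.2 = 61.1

61.1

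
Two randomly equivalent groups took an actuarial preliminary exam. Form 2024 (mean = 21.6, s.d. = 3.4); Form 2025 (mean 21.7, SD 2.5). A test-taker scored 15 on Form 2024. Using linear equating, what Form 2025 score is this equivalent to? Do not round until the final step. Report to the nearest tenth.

Linear equating: y = (SD_Y/SD_X)(x − M_X) + M_Y
y = (2.5/3.4)(15 − 21.6) + 21.7
y = 0.735294 × -6.6 + 21.7 = -4.8529 + 21.7 = 16.8

16.8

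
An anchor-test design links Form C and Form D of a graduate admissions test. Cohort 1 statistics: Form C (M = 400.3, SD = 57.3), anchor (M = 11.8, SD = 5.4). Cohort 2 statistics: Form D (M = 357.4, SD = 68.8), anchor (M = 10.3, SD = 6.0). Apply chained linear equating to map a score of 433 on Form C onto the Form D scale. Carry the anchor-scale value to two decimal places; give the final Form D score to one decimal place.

409.9

Form C → anchor (Cohort 1): v = (5.4/57.3)(433 − 400.3) + 11.8 = 14.88
anchor → Form D (Cohort 2): y = (68.8/6.0)(14.88 − 10.3) + 357.4 = 409.9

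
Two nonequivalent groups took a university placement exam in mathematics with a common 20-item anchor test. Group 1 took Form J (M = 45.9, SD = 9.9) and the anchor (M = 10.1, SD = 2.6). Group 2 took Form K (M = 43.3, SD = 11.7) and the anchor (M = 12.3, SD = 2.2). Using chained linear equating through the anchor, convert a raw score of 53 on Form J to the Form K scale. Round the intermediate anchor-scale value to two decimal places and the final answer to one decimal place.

Form J → anchor (Group 1): v = (2.6/9.9)(53 − 45.9) + 10.1 = 11.96
anchor → Form K (Group 2): y = (11.7/2.2)(11.96 − 12.3) + 43.3 = 41.5

41.5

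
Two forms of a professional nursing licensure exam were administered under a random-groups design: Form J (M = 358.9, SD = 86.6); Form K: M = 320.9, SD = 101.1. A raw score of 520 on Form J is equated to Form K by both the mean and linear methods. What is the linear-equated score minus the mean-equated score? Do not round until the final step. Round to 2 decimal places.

Mean-equated: 520 + (320.9 − 358.9) = 482.00
Linear-equated: (101.1/86.6)(520 − 358.9) + 320.9 = 508.974
Difference = 508.974 − 482.00 = 26.97

26.97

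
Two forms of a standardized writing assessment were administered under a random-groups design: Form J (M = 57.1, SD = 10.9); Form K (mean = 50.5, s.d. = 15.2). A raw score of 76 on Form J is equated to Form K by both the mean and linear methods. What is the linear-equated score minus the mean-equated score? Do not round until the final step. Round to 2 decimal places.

Mean-equated: 76 + (50.5 − 57.1) = 69.40
Linear-equated: (15.2/10.9)(76 − 57.1) + 50.5 = 76.856
Difference = 76.856 − 69.40 = 7.46

7.46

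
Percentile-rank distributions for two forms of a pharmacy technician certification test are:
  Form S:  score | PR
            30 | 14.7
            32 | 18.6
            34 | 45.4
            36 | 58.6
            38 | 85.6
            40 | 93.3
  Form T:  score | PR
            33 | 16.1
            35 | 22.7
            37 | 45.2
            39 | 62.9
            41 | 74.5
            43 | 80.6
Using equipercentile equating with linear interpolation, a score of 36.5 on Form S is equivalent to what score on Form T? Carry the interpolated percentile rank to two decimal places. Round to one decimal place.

PR of 36.5 on Form S: 58.6 + (36.5 − 36)/(38 − 36) × (85.6 − 58.6) = 65.35
On Form T, PR 65.35 falls between score 39 (PR 62.9) and 41 (PR 74.5).
Interpolate: 39 + (65.35 − 62.9)/(74.5 − 62.9) × (41 − 39) = 39.4

39.4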